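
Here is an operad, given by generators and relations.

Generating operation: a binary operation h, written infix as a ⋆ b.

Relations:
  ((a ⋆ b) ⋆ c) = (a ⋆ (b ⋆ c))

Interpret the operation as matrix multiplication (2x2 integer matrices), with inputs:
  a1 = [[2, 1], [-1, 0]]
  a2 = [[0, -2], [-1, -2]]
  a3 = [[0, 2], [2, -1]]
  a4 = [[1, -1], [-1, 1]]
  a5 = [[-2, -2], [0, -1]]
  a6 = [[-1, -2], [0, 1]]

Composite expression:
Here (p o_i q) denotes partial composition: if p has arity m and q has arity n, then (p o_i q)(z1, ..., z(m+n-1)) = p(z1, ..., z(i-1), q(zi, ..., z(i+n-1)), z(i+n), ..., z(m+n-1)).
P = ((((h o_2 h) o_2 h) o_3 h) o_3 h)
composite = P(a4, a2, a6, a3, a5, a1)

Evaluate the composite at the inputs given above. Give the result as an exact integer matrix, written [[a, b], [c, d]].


[[8, 8], [-8, -8]]


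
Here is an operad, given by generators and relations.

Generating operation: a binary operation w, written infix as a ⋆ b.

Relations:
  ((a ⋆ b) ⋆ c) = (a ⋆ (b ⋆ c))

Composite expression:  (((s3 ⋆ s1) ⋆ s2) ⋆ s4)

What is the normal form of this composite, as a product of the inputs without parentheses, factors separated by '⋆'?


s3 ⋆ s1 ⋆ s2 ⋆ s4

The w-tree's shape is irrelevant; the s-reading-order decides.
(s3 ⋆ s1) unparenthesizes to s3 ⋆ s1
((s3 ⋆ s1) ⋆ s2) unparenthesizes to s3 ⋆ s1 ⋆ s2
(((s3 ⋆ s1) ⋆ s2) ⋆ s4) unparenthesizes to s3 ⋆ s1 ⋆ s2 ⋆ s4


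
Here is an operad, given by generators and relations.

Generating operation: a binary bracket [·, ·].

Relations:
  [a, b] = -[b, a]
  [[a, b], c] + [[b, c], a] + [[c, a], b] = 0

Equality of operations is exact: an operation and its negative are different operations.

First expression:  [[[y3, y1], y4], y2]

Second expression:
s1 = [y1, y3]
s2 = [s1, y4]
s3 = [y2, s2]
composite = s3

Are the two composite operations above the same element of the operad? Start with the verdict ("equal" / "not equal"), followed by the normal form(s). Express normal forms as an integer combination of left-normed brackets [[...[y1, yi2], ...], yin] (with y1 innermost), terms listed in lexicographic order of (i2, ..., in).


equal; the common form is -[[[y1, y3], y4], y2]

In normal form, the first expression is -[[[y1, y3], y4], y2]
In normal form, the second expression is -[[[y1, y3], y4], y2]
One common form — equal.


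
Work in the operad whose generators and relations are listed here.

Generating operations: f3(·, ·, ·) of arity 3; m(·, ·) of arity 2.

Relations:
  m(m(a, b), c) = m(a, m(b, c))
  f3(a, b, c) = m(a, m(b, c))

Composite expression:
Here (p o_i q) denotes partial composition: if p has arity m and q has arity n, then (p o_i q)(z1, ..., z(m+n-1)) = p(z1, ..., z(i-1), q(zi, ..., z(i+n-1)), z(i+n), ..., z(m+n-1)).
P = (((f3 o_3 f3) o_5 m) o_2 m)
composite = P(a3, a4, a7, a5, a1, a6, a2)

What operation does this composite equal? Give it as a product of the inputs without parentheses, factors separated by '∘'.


a3 ∘ a4 ∘ a7 ∘ a5 ∘ a1 ∘ a6 ∘ a2


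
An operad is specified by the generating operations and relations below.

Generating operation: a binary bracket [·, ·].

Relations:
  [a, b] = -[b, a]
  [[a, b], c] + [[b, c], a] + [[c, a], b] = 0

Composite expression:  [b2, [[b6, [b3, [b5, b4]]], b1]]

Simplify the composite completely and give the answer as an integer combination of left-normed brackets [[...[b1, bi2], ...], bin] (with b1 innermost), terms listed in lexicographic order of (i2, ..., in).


Expand each bracket as ab - ba; the b1-initial words give the coefficients.
Composite bracket: [b2, [[b6, [b3, [b5, b4]]], b1]]
The bracket unfolds into 32 signed words via [a, b] = ab - ba (2^5 = 32).
Words beginning with b1 determine it all:
  sign of b1b3b4b5b6b2 is +1, so it contributes +[[[[[b1, b3], b4], b5], b6], b2]
  sign of b1b3b5b4b6b2 is -1, so it contributes -[[[[[b1, b3], b5], b4], b6], b2]
  sign of b1b4b5b3b6b2 is -1, so it contributes -[[[[[b1, b4], b5], b3], b6], b2]
  sign of b1b5b4b3b6b2 is +1, so it contributes +[[[[[b1, b5], b4], b3], b6], b2]
  sign of b1b6b3b4b5b2 is -1, so it contributes -[[[[[b1, b6], b3], b4], b5], b2]
  sign of b1b6b3b5b4b2 is +1, so it contributes +[[[[[b1, b6], b3], b5], b4], b2]
  sign of b1b6b4b5b3b2 is +1, so it contributes +[[[[[b1, b6], b4], b5], b3], b2]
  sign of b1b6b5b4b3b2 is -1, so it contributes -[[[[[b1, b6], b5], b4], b3], b2]

[[[[[b1, b3], b4], b5], b6], b2] - [[[[[b1, b3], b5], b4], b6], b2] - [[[[[b1, b4], b5], b3], b6], b2] + [[[[[b1, b5], b4], b3], b6], b2] - [[[[[b1, b6], b3], b4], b5], b2] + [[[[[b1, b6], b3], b5], b4], b2] + [[[[[b1, b6], b4], b5], b3], b2] - [[[[[b1, b6], b5], b4], b3], b2]


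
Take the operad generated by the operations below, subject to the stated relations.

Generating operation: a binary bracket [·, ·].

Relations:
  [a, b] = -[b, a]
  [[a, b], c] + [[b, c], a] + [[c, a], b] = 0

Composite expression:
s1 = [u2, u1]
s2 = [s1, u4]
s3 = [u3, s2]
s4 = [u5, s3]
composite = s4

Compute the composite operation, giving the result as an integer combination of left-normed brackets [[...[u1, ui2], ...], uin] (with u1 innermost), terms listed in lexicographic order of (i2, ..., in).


-[[[[u1, u2], u4], u3], u5]

Expand each bracket as ab - ba; the u1-initial words give the coefficients.
Composite bracket: [u5, [u3, [[u2, u1], u4]]]
Full expansion: 16 signed words from ab - ba (2^4 = 16).
Only words starting with u1 matter:
  sign of u1u2u4u3u5 is -1, so it contributes -[[[[u1, u2], u4], u3], u5]


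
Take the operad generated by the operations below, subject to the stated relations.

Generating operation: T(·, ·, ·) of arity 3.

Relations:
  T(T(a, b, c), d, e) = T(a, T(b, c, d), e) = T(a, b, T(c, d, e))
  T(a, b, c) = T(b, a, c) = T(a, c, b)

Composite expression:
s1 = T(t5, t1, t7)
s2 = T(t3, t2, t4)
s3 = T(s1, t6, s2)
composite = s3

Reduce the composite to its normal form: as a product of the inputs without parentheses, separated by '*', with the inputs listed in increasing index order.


Shape and order are irrelevant to T; the t-input set decides.
T(t5, t1, t7) spells out as t5 * t1 * t7
T(t3, t2, t4) spells out as t3 * t2 * t4
T(T(t5, t1, t7), t6, T(t3, t2, t4)) spells out as t5 * t1 * t7 * t6 * t3 * t2 * t4
sorting the factors by input index: t1 * t2 * t3 * t4 * t5 * t6 * t7

t1 * t2 * t3 * t4 * t5 * t6 * t7


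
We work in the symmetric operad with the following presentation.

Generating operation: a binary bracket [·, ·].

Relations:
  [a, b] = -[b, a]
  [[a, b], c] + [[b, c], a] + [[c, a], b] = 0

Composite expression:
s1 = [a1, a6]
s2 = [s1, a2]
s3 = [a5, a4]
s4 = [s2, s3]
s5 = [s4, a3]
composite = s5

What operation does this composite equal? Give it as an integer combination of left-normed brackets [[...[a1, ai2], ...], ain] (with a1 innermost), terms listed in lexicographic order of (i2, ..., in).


-[[[[[a1, a6], a2], a4], a5], a3] + [[[[[a1, a6], a2], a5], a4], a3]

Expand each bracket as ab - ba; the a1-initial words give the coefficients.
Composite bracket: [[[[a1, a6], a2], [a5, a4]], a3]
Expanding via [a, b] = ab - ba: 32 signed words (2^5 = 32).
Words beginning with a1 determine it all:
  word a1a6a2a4a5a3 has sign -1, contributing -[[[[[a1, a6], a2], a4], a5], a3]
  word a1a6a2a5a4a3 has sign +1, contributing +[[[[[a1, a6], a2], a5], a4], a3]


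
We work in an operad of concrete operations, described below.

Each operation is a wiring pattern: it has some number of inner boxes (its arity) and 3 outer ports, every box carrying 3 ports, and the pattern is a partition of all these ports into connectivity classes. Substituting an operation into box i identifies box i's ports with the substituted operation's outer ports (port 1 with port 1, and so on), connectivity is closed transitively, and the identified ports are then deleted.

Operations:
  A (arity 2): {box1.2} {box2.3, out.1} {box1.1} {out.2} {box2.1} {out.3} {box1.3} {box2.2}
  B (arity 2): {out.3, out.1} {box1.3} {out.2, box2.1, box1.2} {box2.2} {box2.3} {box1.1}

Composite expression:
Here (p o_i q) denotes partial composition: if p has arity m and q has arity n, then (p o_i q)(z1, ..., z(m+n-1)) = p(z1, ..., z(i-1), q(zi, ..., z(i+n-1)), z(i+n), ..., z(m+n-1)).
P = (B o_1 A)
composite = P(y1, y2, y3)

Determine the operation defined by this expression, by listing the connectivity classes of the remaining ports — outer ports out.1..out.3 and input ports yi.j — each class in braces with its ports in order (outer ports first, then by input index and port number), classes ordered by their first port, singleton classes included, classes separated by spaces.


{out.1, out.3} {out.2, y3.1} {y1.1} {y1.2} {y1.3} {y2.1} {y2.2} {y2.3} {y3.2} {y3.3}

Treat the ports identified at B as solder joints: merge, then drop.
the subtree at A composes to {out.1, y2.3} {out.2} {out.3} {y1.1} {y1.2} {y1.3} {y2.1} {y2.2} on (y1, y2); out.j = own outer ports
the subtree at B composes to {out.1, out.3} {out.2, y3.1} {y1.1} {y1.2} {y1.3} {y2.1} {y2.2} {y2.3} {y3.2} {y3.3} on (y1, y2, y3); out.j = own outer ports


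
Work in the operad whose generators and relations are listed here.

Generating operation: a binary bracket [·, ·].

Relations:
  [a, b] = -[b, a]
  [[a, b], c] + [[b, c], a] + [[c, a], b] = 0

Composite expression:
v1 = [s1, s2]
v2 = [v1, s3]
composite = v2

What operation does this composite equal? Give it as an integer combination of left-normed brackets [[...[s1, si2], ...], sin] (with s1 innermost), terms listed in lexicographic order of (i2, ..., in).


Left-normed coefficients sit on the s1-initial expansion words.
Composite bracket: [[s1, s2], s3]
Each bracket splits as ab - ba, giving 4 signed words (2^2 = 4).
The s1-initial words carry the normal form:
  word s1s2s3 has sign +1, contributing +[[s1, s2], s3]

[[s1, s2], s3]


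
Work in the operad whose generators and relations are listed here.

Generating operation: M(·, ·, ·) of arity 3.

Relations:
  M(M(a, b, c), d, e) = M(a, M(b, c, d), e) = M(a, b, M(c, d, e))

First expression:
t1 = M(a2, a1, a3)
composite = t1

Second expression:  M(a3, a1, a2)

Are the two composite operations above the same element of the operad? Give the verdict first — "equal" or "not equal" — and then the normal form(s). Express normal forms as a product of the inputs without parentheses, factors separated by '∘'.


The first composite normalizes to a2 ∘ a1 ∘ a3
The second composite normalizes to a3 ∘ a1 ∘ a2
The forms do not match — not equal.

not equal; the first gives a2 ∘ a1 ∘ a3 and the second a3 ∘ a1 ∘ a2


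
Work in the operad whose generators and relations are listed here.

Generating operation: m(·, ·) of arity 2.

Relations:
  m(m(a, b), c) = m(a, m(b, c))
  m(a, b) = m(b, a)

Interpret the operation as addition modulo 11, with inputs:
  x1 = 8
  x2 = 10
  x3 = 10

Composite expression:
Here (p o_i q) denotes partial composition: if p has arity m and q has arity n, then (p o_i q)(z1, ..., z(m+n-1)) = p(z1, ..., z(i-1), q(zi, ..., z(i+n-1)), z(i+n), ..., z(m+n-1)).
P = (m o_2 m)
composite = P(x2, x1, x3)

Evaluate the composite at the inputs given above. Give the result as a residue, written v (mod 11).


6 (mod 11)


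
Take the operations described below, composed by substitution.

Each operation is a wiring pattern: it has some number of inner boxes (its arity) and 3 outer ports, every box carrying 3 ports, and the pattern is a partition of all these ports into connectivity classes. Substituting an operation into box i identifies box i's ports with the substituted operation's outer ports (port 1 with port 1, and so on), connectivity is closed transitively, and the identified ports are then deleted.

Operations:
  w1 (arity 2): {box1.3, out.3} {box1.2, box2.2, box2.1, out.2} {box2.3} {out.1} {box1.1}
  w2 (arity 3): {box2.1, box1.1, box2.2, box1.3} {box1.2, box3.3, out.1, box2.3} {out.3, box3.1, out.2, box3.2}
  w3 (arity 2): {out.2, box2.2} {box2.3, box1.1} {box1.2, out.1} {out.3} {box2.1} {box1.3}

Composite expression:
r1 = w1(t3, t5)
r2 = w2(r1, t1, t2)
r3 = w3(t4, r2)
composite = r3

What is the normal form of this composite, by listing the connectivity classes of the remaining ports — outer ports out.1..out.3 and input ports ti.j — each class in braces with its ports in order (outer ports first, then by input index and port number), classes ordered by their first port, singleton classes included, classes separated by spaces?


{out.1, t4.2} {out.2, t2.1, t2.2, t4.1} {out.3} {t1.1, t1.2, t3.3} {t1.3, t2.3, t3.2, t5.1, t5.2} {t3.1} {t4.3} {t5.3}


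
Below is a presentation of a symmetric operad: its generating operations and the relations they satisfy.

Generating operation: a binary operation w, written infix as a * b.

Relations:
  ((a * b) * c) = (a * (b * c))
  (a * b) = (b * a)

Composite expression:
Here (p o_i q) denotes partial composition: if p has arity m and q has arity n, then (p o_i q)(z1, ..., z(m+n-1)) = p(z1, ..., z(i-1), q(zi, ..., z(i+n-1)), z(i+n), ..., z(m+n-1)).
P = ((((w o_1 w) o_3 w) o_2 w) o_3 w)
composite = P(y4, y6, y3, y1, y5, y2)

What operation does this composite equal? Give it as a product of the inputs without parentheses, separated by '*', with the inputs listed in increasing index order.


y1 * y2 * y3 * y4 * y5 * y6

With w associative and commutative, the y-input set is all that matters.
(y3 * y1) unparenthesizes to y3 * y1
(y6 * (y3 * y1)) unparenthesizes to y6 * y3 * y1
(y4 * (y6 * (y3 * y1))) unparenthesizes to y4 * y6 * y3 * y1
(y5 * y2) unparenthesizes to y5 * y2
((y4 * (y6 * (y3 * y1))) * (y5 * y2)) unparenthesizes to y4 * y6 * y3 * y1 * y5 * y2
putting the inputs in ascending order: y1 * y2 * y3 * y4 * y5 * y6


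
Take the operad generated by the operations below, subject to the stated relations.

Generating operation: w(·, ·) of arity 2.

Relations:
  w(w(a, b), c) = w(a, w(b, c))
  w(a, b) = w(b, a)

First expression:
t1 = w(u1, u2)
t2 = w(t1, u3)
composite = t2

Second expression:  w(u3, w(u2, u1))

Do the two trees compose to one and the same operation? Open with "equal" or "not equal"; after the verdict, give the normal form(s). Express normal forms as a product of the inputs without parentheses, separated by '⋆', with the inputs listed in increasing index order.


equal; the common form is u1 ⋆ u2 ⋆ u3


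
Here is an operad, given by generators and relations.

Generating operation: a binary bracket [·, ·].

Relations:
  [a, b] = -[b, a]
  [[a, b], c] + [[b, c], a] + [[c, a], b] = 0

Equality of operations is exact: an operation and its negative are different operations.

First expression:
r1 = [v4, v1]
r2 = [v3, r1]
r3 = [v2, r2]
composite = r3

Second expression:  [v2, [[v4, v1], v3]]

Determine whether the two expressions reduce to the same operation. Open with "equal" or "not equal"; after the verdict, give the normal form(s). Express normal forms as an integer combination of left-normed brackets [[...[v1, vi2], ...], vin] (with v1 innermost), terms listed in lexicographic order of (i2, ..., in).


not equal — first -[[[v1, v4], v3], v2], second [[[v1, v4], v3], v2]

The first expression reduces to -[[[v1, v4], v3], v2]
The second expression reduces to [[[v1, v4], v3], v2]
The normal forms differ: not equal.


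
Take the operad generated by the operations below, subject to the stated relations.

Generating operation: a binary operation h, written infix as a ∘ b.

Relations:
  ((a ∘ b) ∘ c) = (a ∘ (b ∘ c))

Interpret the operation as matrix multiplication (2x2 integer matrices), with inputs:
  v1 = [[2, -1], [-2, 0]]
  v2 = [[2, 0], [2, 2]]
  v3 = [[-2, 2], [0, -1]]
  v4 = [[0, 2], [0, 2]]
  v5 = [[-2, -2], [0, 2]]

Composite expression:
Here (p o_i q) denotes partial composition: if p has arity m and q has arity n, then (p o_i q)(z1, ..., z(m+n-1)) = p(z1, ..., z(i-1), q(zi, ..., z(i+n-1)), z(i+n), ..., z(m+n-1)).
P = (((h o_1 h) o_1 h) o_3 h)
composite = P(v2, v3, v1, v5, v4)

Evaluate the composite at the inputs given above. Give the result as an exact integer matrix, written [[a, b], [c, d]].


[[0, 144], [0, 112]]

(v2 ∘ v3) = [[-4, 4], [-4, 2]]
(v1 ∘ v5) = [[-4, -6], [4, 4]]
((v2 ∘ v3) ∘ (v1 ∘ v5)) = [[32, 40], [24, 32]]
(((v2 ∘ v3) ∘ (v1 ∘ v5)) ∘ v4) = [[0, 144], [0, 112]]


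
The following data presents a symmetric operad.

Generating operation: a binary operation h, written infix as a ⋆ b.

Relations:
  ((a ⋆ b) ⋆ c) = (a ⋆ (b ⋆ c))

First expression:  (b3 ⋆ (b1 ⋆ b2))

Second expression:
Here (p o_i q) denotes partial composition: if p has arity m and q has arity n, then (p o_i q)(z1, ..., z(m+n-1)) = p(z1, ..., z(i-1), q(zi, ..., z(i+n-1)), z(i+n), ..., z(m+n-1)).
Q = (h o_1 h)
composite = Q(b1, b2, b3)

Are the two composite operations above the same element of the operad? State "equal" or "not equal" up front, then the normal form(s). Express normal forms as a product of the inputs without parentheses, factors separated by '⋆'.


not equal; the first gives b3 ⋆ b1 ⋆ b2 and the second b1 ⋆ b2 ⋆ b3

The first expression, normalized: b3 ⋆ b1 ⋆ b2
The second expression, normalized: b1 ⋆ b2 ⋆ b3
Distinct normal forms: not equal.


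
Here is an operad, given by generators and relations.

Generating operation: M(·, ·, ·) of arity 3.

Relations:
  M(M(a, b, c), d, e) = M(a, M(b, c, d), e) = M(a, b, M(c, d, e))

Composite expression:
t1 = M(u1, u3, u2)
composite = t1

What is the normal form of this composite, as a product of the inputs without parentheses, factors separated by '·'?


u1 · u3 · u2

Key point: M is associative — brackets drop, the u-order remains.
M(u1, u3, u2) flattens to u1 · u3 · u2


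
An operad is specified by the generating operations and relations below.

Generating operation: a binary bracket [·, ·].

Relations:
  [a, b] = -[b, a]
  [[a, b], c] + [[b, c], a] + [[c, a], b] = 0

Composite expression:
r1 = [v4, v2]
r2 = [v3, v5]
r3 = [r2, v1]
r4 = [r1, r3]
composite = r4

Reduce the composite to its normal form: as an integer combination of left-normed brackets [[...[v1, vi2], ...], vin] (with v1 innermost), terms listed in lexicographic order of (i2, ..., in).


-[[[[v1, v3], v5], v2], v4] + [[[[v1, v3], v5], v4], v2] + [[[[v1, v5], v3], v2], v4] - [[[[v1, v5], v3], v4], v2]

Antisymmetry and Jacobi reduce to v1-anchored left-normed brackets.
Composite bracket: [[v4, v2], [[v3, v5], v1]]
Each bracket splits as ab - ba, giving 16 signed words (2^4 = 16).
Coefficients come from the v1-initial words:
  sign of v1v3v5v2v4 is -1, so it contributes -[[[[v1, v3], v5], v2], v4]
  sign of v1v3v5v4v2 is +1, so it contributes +[[[[v1, v3], v5], v4], v2]
  sign of v1v5v3v2v4 is +1, so it contributes +[[[[v1, v5], v3], v2], v4]
  sign of v1v5v3v4v2 is -1, so it contributes -[[[[v1, v5], v3], v4], v2]


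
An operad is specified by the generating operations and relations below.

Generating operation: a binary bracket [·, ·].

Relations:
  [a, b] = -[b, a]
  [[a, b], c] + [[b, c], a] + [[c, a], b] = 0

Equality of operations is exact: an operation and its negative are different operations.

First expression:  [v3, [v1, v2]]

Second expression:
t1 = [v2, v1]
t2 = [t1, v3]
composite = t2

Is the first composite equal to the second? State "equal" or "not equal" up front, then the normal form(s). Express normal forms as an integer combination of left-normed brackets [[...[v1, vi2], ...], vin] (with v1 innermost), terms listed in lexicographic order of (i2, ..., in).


Normal form of the first expression: -[[v1, v2], v3]
Normal form of the second expression: -[[v1, v2], v3]
The normal forms match — equal.

equal; the common form is -[[v1, v2], v3]


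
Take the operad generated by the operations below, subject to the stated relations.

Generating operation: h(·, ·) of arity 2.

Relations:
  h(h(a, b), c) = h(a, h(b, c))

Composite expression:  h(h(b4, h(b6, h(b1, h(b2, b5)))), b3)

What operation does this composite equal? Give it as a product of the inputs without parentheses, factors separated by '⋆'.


b4 ⋆ b6 ⋆ b1 ⋆ b2 ⋆ b5 ⋆ b3

The h-tree's shape is irrelevant; the b-reading-order decides.
h(b2, b5) spells out as b2 ⋆ b5
h(b1, h(b2, b5)) spells out as b1 ⋆ b2 ⋆ b5
h(b6, h(b1, h(b2, b5))) spells out as b6 ⋆ b1 ⋆ b2 ⋆ b5
h(b4, h(b6, h(b1, h(b2, b5)))) spells out as b4 ⋆ b6 ⋆ b1 ⋆ b2 ⋆ b5
h(h(b4, h(b6, h(b1, h(b2, b5)))), b3) spells out as b4 ⋆ b6 ⋆ b1 ⋆ b2 ⋆ b5 ⋆ b3


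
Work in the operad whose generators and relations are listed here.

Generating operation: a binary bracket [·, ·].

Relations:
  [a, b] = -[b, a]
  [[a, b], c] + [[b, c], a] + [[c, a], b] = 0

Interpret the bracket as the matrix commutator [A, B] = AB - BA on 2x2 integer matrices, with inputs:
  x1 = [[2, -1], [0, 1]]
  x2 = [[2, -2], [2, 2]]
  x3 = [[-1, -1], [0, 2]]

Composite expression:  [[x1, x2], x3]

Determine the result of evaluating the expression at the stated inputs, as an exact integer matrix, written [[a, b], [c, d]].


[x1, x2] = [[-2, -2], [-2, 2]]
[[x1, x2], x3] = [[-2, -2], [6, 2]]

[[-2, -2], [6, 2]]


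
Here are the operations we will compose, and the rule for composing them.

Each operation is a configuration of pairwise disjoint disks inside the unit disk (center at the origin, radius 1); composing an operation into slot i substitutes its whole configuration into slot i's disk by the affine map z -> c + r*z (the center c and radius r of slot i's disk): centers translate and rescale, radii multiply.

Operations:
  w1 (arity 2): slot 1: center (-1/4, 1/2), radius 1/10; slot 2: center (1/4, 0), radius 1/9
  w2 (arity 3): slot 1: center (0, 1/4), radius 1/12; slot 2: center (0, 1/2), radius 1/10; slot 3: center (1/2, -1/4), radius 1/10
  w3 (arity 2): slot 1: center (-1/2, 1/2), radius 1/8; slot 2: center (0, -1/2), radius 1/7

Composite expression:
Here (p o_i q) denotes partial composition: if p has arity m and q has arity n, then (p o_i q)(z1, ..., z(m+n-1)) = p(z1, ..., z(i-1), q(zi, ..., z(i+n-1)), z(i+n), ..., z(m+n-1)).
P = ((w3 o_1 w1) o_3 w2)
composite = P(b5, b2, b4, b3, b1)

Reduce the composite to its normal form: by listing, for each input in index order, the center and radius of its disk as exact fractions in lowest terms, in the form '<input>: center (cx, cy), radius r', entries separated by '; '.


b1: center (1/14, -15/28), radius 1/70; b2: center (-15/32, 1/2), radius 1/72; b3: center (0, -3/7), radius 1/70; b4: center (0, -13/28), radius 1/84; b5: center (-17/32, 9/16), radius 1/80

Nesting under w3 composes maps z -> c + r*z down each b-path.
input b5: applying the 2 nested substitutions gives center (-17/32, 9/16), radius 1/80
input b2: applying the 2 nested substitutions gives center (-15/32, 1/2), radius 1/72
input b4: applying the 2 nested substitutions gives center (0, -13/28), radius 1/84
input b3: applying the 2 nested substitutions gives center (0, -3/7), radius 1/70
input b1: applying the 2 nested substitutions gives center (1/14, -15/28), radius 1/70


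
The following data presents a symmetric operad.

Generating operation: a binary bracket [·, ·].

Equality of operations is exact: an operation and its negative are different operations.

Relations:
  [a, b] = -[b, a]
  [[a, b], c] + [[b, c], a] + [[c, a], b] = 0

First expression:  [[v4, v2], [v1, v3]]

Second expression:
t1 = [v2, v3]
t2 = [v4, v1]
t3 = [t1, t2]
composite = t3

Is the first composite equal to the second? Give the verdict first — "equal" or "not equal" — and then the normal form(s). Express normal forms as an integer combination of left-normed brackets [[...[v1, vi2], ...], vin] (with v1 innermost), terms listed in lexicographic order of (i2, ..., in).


not equal — first [[[v1, v3], v2], v4] - [[[v1, v3], v4], v2], second [[[v1, v4], v2], v3] - [[[v1, v4], v3], v2]

The first composite normalizes to [[[v1, v3], v2], v4] - [[[v1, v3], v4], v2]
The second composite normalizes to [[[v1, v4], v2], v3] - [[[v1, v4], v3], v2]
The forms do not match — not equal.


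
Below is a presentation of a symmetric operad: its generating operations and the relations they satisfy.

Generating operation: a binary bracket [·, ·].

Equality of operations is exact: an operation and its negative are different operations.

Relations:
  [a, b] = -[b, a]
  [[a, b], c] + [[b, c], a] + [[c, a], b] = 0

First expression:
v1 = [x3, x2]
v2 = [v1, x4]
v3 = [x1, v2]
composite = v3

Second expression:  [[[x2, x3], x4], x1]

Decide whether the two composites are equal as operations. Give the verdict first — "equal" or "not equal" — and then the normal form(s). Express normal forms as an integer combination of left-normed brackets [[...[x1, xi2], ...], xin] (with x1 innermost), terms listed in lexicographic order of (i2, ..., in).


The first expression reduces to -[[[x1, x2], x3], x4] + [[[x1, x3], x2], x4] + [[[x1, x4], x2], x3] - [[[x1, x4], x3], x2]
The second expression reduces to -[[[x1, x2], x3], x4] + [[[x1, x3], x2], x4] + [[[x1, x4], x2], x3] - [[[x1, x4], x3], x2]
Identical normal forms: equal.

equal; the common form is -[[[x1, x2], x3], x4] + [[[x1, x3], x2], x4] + [[[x1, x4], x2], x3] - [[[x1, x4], x3], x2]


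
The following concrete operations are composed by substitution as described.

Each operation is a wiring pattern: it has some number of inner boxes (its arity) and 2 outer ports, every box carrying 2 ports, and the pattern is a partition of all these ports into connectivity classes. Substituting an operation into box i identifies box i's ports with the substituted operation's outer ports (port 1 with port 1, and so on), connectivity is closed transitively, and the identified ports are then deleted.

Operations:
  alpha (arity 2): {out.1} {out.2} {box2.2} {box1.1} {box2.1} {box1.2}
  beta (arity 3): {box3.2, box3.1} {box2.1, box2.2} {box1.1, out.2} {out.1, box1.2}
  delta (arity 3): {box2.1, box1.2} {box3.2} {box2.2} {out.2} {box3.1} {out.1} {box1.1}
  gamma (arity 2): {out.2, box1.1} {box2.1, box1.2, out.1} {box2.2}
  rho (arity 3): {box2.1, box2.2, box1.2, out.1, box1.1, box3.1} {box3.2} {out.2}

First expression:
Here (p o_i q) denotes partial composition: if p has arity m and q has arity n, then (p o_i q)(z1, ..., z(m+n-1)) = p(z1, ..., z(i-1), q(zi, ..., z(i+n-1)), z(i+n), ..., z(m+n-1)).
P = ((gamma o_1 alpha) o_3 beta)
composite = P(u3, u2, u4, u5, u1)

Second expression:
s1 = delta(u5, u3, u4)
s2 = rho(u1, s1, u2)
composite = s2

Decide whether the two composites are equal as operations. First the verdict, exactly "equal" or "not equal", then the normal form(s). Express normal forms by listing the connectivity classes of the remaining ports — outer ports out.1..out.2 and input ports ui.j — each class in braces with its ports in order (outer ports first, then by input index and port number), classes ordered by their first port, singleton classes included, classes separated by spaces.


not equal; the first gives {out.1, u4.2} {out.2} {u1.1, u1.2} {u2.1} {u2.2} {u3.1} {u3.2} {u4.1} {u5.1, u5.2} and the second {out.1, u1.1, u1.2, u2.1} {out.2} {u2.2} {u3.1, u5.2} {u3.2} {u4.1} {u4.2} {u5.1}

Normal form of the first expression: {out.1, u4.2} {out.2} {u1.1, u1.2} {u2.1} {u2.2} {u3.1} {u3.2} {u4.1} {u5.1, u5.2}
Normal form of the second expression: {out.1, u1.1, u1.2, u2.1} {out.2} {u2.2} {u3.1, u5.2} {u3.2} {u4.1} {u4.2} {u5.1}
The forms do not match — not equal.


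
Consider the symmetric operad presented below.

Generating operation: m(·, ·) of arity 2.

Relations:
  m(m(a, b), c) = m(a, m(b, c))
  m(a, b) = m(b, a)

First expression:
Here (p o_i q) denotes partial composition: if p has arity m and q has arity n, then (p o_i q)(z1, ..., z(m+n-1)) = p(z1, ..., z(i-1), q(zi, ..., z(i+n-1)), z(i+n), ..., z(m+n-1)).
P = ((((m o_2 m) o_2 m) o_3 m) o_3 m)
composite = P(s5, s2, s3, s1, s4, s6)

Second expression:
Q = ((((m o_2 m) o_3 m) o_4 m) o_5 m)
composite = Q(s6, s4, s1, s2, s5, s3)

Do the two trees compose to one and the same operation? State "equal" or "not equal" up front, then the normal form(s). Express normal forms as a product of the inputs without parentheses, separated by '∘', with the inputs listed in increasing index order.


equal; the common form is s1 ∘ s2 ∘ s3 ∘ s4 ∘ s5 ∘ s6

The first expression reduces to s1 ∘ s2 ∘ s3 ∘ s4 ∘ s5 ∘ s6
The second expression reduces to s1 ∘ s2 ∘ s3 ∘ s4 ∘ s5 ∘ s6
One common form — equal.


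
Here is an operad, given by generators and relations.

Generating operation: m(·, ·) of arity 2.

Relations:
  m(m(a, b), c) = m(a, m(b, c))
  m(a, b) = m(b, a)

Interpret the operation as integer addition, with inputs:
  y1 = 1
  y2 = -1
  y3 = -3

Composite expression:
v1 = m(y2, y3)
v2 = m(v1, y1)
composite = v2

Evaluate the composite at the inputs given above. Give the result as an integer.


m(y2, y3) = -4
m(m(y2, y3), y1) = -3

-3


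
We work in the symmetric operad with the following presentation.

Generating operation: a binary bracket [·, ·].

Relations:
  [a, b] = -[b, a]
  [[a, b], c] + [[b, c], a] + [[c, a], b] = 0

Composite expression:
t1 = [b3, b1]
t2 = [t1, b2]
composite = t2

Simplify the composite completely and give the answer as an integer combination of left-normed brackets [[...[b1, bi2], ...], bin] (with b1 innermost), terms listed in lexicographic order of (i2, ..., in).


-[[b1, b3], b2]

Antisymmetry and Jacobi reduce to b1-anchored left-normed brackets.
Composite bracket: [[b3, b1], b2]
Applying ab - ba throughout gives 4 signed words (2^2 = 4).
Collect the words opening with b1:
  from b1b3b2, sign -1: term -[[b1, b3], b2]


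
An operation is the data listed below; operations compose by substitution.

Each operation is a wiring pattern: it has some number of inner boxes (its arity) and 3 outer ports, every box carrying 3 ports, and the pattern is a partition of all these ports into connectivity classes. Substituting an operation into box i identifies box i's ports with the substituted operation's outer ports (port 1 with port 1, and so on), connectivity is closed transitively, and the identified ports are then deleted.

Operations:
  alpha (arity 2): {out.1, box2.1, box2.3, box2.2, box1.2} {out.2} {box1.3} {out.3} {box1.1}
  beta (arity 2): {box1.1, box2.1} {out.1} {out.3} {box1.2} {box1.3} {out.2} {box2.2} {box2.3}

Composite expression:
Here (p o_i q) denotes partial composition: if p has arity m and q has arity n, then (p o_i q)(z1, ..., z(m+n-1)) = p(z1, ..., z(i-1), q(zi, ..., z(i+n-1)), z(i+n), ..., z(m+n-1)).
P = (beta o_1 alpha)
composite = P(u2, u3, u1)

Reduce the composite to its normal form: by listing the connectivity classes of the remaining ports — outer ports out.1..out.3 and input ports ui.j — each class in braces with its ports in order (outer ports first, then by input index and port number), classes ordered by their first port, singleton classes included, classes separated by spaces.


After gluing at beta, chains via deleted ports link the u-ports.
stage alpha: inputs (u2, u3), connectivity {out.1, u2.2, u3.1, u3.2, u3.3} {out.2} {out.3} {u2.1} {u2.3}, out.j its boundary
stage beta: inputs (u2, u3, u1), connectivity {out.1} {out.2} {out.3} {u1.1, u2.2, u3.1, u3.2, u3.3} {u1.2} {u1.3} {u2.1} {u2.3}, out.j its boundary

{out.1} {out.2} {out.3} {u1.1, u2.2, u3.1, u3.2, u3.3} {u1.2} {u1.3} {u2.1} {u2.3}


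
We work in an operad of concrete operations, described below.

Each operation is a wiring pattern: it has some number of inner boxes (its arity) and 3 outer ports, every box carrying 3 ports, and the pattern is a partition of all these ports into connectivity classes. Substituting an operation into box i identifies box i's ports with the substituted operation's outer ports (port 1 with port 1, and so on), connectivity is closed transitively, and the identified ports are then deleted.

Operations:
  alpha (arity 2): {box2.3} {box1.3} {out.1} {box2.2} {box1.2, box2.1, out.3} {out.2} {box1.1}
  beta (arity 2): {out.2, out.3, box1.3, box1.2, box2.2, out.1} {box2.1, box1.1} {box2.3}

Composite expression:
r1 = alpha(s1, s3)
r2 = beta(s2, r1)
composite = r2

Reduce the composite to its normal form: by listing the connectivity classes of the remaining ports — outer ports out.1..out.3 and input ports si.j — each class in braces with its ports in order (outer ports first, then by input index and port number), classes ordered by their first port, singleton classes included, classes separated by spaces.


{out.1, out.2, out.3, s2.2, s2.3} {s1.1} {s1.2, s3.1} {s1.3} {s2.1} {s3.2} {s3.3}


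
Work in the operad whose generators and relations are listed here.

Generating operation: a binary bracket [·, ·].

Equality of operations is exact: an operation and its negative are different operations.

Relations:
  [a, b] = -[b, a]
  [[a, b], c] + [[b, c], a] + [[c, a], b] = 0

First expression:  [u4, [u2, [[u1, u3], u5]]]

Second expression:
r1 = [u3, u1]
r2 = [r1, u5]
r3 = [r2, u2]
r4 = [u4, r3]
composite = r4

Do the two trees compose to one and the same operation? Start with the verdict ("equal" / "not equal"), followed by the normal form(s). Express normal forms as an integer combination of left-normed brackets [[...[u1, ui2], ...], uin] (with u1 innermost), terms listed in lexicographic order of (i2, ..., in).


equal — both sides give [[[[u1, u3], u5], u2], u4]

The first composite normalizes to [[[[u1, u3], u5], u2], u4]
The second composite normalizes to [[[[u1, u3], u5], u2], u4]
Identical normal forms: equal.


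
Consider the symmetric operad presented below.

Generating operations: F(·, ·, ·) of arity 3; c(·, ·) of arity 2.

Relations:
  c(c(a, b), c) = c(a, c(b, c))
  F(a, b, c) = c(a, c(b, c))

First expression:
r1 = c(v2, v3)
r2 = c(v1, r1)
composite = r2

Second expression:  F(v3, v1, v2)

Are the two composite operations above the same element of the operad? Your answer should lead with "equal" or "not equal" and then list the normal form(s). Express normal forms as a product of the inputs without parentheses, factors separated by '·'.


In normal form, the first expression is v1 · v2 · v3
In normal form, the second expression is v3 · v1 · v2
No match — not equal.

not equal; the first gives v1 · v2 · v3 and the second v3 · v1 · v2


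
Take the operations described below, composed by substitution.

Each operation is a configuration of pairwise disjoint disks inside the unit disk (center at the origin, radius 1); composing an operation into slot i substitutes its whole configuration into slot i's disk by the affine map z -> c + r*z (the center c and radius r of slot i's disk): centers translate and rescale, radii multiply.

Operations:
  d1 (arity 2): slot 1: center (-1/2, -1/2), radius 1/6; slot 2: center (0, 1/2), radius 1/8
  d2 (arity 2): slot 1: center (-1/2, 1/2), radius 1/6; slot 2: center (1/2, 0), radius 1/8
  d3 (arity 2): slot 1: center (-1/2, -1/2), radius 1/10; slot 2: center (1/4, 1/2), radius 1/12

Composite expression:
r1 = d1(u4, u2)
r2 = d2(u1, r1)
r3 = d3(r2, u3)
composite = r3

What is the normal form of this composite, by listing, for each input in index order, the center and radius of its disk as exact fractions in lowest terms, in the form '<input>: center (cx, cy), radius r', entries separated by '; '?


u1: center (-11/20, -9/20), radius 1/60; u2: center (-9/20, -79/160), radius 1/640; u3: center (1/4, 1/2), radius 1/12; u4: center (-73/160, -81/160), radius 1/480

Below d3, radii multiply path by path; the u-disk centers shift.
u1 passes through 2 substitutions, ending at center (-11/20, -9/20), radius 1/60
u4 passes through 3 substitutions, ending at center (-73/160, -81/160), radius 1/480
u2 passes through 3 substitutions, ending at center (-9/20, -79/160), radius 1/640
u3 passes through 1 substitution, ending at center (1/4, 1/2), radius 1/12


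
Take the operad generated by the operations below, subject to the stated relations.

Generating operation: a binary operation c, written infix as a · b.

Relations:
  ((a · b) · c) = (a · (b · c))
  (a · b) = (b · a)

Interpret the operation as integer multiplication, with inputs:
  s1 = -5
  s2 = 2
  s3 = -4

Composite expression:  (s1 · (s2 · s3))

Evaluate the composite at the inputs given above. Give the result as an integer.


(s2 · s3) = -8
(s1 · (s2 · s3)) = 40

40


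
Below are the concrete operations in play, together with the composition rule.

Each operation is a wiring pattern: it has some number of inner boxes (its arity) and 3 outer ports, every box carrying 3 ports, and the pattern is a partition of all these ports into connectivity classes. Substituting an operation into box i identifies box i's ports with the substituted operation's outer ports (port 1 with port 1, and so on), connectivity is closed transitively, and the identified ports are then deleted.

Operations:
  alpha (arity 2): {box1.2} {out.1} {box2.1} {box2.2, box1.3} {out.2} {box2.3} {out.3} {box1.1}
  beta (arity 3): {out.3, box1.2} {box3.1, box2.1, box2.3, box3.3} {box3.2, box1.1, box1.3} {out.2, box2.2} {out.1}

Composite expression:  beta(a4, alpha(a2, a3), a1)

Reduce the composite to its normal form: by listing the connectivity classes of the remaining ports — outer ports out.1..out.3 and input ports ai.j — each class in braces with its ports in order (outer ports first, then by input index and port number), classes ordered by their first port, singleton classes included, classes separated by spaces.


{out.1} {out.2} {out.3, a4.2} {a1.1, a1.3} {a1.2, a4.1, a4.3} {a2.1} {a2.2} {a2.3, a3.2} {a3.1} {a3.3}

After gluing at beta, chains via deleted ports link the a-ports.
stage alpha: inputs (a2, a3), connectivity {out.1} {out.2} {out.3} {a2.1} {a2.2} {a2.3, a3.2} {a3.1} {a3.3}, out.j its boundary
stage beta: inputs (a4, a2, a3, a1), connectivity {out.1} {out.2} {out.3, a4.2} {a1.1, a1.3} {a1.2, a4.1, a4.3} {a2.1} {a2.2} {a2.3, a3.2} {a3.1} {a3.3}, out.j its boundary


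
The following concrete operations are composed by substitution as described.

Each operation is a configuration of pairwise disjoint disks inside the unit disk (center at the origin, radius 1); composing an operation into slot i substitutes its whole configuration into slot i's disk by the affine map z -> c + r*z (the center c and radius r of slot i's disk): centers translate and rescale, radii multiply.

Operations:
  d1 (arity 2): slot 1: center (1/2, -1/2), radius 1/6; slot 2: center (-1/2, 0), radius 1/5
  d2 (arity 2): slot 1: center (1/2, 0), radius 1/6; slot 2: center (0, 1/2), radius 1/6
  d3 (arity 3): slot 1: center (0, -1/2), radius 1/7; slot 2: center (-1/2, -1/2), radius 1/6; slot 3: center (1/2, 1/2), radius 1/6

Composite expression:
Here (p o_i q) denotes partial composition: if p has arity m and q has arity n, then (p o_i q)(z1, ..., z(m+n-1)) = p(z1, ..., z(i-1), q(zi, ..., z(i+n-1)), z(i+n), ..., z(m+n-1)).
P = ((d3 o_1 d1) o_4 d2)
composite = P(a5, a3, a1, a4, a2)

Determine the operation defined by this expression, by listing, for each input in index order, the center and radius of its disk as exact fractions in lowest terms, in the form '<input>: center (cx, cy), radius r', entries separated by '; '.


a1: center (-1/2, -1/2), radius 1/6; a2: center (1/2, 7/12), radius 1/36; a3: center (-1/14, -1/2), radius 1/35; a4: center (7/12, 1/2), radius 1/36; a5: center (1/14, -4/7), radius 1/42


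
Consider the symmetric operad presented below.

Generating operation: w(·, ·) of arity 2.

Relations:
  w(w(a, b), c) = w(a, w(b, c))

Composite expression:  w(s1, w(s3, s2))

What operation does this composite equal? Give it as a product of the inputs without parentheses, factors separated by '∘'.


s1 ∘ s3 ∘ s2

Key point: w is associative — brackets drop, the s-order remains.
w(s3, s2) spells out as s3 ∘ s2
w(s1, w(s3, s2)) spells out as s1 ∘ s3 ∘ s2


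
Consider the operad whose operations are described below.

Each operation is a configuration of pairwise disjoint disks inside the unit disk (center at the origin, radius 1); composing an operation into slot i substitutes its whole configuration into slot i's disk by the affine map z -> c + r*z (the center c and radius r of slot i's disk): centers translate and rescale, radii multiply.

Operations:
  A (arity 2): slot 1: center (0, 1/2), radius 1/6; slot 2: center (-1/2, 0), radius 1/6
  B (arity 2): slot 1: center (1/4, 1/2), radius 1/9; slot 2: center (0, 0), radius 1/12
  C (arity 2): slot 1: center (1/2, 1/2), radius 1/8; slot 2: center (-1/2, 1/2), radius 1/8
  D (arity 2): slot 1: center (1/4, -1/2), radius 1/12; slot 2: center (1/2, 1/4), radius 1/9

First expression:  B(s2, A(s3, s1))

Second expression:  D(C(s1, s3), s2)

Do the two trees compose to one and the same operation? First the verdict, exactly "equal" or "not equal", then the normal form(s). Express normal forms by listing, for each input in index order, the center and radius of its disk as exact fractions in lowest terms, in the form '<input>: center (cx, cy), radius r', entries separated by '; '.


not equal; the first gives s1: center (-1/24, 0), radius 1/72; s2: center (1/4, 1/2), radius 1/9; s3: center (0, 1/24), radius 1/72 and the second s1: center (7/24, -11/24), radius 1/96; s2: center (1/2, 1/4), radius 1/9; s3: center (5/24, -11/24), radius 1/96

The first composite normalizes to s1: center (-1/24, 0), radius 1/72; s2: center (1/4, 1/2), radius 1/9; s3: center (0, 1/24), radius 1/72
The second composite normalizes to s1: center (7/24, -11/24), radius 1/96; s2: center (1/2, 1/4), radius 1/9; s3: center (5/24, -11/24), radius 1/96
They disagree, so not equal.
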